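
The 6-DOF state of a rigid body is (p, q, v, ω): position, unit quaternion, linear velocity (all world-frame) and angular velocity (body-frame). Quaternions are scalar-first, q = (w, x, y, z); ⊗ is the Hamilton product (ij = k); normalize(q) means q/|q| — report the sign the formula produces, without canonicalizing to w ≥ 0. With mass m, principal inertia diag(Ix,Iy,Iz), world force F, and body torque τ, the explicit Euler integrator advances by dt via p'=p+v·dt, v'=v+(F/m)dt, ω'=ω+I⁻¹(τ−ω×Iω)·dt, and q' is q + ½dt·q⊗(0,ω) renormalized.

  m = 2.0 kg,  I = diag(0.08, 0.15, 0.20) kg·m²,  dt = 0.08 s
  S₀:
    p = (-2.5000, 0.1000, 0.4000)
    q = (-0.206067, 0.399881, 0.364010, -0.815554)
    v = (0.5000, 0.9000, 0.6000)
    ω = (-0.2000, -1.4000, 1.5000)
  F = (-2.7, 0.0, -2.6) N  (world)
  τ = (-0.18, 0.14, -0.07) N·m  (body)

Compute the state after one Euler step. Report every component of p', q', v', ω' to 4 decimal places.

a = (-1.3500, 0.0000, -1.3000)
p' = p + v·dt = (-2.4600, 0.1720, 0.4480)
new velocity v' = (0.3920, 0.9000, 0.4960)
α = I⁻¹(τ − ω×Iω) = (-0.9375, 0.6933, -0.4480)
ω + α·dt = (-0.2750, -1.3445, 1.4642)
2q̇ = q⊗(0,ω) = (1.8129212, -0.5545472, -0.1482169, -0.7961319)
q' = normalize(q + ½dt·q⊗(0,ω)) = (-0.1331, 0.3764, 0.3569, -0.8445)

p' = (-2.4600, 0.1720, 0.4480)
q' = (-0.1331, 0.3764, 0.3569, -0.8445)
v' = (0.3920, 0.9000, 0.4960)
ω' = (-0.2750, -1.3445, 1.4642)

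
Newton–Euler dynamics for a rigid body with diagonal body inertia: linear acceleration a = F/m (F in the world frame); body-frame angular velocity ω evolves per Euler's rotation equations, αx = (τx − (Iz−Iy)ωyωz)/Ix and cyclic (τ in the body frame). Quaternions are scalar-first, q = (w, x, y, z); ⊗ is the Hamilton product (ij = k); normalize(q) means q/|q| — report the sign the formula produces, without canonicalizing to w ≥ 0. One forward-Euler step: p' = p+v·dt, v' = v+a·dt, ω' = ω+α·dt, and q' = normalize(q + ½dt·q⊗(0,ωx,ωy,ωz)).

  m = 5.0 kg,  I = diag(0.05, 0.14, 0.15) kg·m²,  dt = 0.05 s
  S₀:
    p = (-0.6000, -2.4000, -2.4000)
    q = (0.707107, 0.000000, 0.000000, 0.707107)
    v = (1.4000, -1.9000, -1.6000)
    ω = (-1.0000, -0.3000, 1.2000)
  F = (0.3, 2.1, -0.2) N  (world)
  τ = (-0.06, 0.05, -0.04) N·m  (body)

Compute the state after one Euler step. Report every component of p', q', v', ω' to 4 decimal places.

p' = (-0.5300, -2.4950, -2.4800)
q' = (0.6854, -0.0124, -0.0230, 0.7277)
v' = (1.4030, -1.8790, -1.6020)
ω' = (-1.0564, -0.3250, 1.1777)

(τ − ω×Iω)/I = (-1.1280, -0.5000, -0.4467)
ω + α·dt = (-1.0564, -0.3250, 1.1777)
q⊗(0,ω) = (-0.8485284, -0.4949749, -0.9192391, 0.8485284)
q + ½dt·q⊗(0,ω), renormalized = (0.6854, -0.0124, -0.0230, 0.7277)
p + v·dt = (-0.5300, -2.4950, -2.4800)
v + (F/m)dt = (1.4030, -1.8790, -1.6020)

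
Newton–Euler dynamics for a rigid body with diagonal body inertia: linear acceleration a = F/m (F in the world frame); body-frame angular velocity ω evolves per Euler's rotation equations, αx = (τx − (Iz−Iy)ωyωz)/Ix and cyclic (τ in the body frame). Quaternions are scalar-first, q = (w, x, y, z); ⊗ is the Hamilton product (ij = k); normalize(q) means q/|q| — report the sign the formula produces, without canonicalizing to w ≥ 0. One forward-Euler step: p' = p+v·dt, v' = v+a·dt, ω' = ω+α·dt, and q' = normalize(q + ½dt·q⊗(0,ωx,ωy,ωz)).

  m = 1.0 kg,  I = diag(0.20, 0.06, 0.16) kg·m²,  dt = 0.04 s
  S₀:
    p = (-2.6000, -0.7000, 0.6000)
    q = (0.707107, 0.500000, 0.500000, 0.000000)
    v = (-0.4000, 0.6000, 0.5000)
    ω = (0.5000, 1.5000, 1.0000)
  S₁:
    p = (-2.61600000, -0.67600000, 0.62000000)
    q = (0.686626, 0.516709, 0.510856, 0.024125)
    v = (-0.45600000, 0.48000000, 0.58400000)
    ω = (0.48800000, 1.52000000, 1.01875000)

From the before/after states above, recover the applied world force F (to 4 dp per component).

v₁ − v₀ = (-0.05600000, -0.12000000, 0.08400000)
F = m·Δv/dt = (-1.4000, -3.0000, 2.1000)

F = (-1.4000, -3.0000, 2.1000)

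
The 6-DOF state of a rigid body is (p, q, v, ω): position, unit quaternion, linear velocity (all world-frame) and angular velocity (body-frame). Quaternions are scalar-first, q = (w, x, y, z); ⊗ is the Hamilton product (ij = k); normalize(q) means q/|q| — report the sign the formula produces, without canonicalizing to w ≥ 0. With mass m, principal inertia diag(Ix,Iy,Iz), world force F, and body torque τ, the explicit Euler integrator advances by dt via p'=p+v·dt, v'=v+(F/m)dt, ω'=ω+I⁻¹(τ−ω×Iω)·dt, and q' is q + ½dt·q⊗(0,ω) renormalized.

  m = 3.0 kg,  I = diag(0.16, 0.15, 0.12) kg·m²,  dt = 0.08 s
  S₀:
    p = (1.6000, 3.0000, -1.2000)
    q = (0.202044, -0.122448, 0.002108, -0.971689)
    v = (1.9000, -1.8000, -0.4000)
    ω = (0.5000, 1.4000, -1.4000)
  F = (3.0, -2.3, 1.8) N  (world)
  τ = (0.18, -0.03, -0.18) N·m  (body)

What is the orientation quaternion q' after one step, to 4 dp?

q⊗(0,ω) = (-1.3020918, 1.4584354, -0.3744101, -0.4553428)
q + ½dt·q⊗(0,ω), renormalized = (0.1495, -0.0639, -0.0128, -0.9866)

q' = (0.1495, -0.0639, -0.0128, -0.9866)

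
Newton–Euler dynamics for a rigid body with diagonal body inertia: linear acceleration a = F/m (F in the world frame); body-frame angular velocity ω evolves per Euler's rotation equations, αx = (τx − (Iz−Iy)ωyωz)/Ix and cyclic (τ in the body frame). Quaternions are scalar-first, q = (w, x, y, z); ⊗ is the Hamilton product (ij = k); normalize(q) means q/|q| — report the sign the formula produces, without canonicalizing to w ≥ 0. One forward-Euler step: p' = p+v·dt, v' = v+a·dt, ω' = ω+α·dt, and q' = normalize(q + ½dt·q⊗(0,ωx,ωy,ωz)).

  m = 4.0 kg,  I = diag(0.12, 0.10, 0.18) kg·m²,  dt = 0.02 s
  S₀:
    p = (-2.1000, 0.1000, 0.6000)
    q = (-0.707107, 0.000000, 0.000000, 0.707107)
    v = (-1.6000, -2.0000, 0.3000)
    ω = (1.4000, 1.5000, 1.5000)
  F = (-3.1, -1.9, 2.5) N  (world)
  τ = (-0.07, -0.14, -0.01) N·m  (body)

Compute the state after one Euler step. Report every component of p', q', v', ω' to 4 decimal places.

a = F/m = (-0.7750, -0.4750, 0.6250)
new position p' = (-2.1320, 0.0600, 0.6060)
v' = v + a·dt = (-1.6155, -2.0095, 0.3125)
gyro term ω×Iω = (0.1800, -0.1260, -0.0420)
α = I⁻¹(τ − ω×Iω) = (-2.0833, -0.1400, 0.1778)
ω + α·dt = (1.3583, 1.4972, 1.5036)
2q̇ = q⊗(0,ω) = (-1.0606605, -2.0506103, -0.0707107, -1.0606605)
updated quaternion q' = (-0.7175, -0.0205, -0.0007, 0.6963)

p' = (-2.1320, 0.0600, 0.6060)
q' = (-0.7175, -0.0205, -0.0007, 0.6963)
v' = (-1.6155, -2.0095, 0.3125)
ω' = (1.3583, 1.4972, 1.5036)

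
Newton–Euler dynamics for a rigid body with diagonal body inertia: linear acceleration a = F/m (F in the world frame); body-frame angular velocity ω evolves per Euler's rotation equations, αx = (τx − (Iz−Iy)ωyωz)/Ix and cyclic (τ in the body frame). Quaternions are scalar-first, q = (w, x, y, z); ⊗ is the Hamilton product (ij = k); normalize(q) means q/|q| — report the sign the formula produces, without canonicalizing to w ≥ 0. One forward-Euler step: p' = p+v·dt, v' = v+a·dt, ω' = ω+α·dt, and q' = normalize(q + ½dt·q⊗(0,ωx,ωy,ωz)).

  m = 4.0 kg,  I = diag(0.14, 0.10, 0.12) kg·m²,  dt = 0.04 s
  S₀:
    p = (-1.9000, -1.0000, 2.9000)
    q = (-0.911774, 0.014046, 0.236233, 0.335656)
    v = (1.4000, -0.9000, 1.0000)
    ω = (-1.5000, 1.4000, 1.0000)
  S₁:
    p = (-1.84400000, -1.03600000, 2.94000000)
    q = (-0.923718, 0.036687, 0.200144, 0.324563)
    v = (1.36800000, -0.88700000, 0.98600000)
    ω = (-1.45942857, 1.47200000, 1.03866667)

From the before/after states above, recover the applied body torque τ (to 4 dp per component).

rate change Δω = (0.04057143, 0.07200000, 0.03866667)
I·α + gyro = (0.1700, 0.1500, 0.2000)

τ = (0.1700, 0.1500, 0.2000)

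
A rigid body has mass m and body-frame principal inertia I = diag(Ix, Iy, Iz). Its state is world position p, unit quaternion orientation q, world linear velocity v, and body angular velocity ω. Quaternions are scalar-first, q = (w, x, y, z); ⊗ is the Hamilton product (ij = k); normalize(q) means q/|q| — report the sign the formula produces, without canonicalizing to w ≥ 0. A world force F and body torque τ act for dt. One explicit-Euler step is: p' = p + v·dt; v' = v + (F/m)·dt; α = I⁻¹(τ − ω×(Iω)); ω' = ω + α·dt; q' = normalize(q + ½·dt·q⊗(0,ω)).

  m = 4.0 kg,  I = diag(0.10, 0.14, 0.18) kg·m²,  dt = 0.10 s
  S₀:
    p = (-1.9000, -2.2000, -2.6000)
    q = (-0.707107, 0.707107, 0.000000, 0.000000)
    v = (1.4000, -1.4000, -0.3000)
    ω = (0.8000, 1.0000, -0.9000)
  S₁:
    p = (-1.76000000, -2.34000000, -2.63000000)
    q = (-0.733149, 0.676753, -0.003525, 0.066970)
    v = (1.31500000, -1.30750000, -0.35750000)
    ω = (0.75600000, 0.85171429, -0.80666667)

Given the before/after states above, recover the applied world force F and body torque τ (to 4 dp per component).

velocity change Δv = (-0.08500000, 0.09250000, -0.05750000)
m·(v₁−v₀)/dt = (-3.4000, 3.7000, -2.3000)
ω₁ − ω₀ = (-0.04400000, -0.14828571, 0.09333333)
gyro term ω₀×Iω₀ = (-0.0360, 0.0576, 0.0320)
I·α + gyro = (-0.0800, -0.1500, 0.2000)

F = (-3.4000, 3.7000, -2.3000)
τ = (-0.0800, -0.1500, 0.2000)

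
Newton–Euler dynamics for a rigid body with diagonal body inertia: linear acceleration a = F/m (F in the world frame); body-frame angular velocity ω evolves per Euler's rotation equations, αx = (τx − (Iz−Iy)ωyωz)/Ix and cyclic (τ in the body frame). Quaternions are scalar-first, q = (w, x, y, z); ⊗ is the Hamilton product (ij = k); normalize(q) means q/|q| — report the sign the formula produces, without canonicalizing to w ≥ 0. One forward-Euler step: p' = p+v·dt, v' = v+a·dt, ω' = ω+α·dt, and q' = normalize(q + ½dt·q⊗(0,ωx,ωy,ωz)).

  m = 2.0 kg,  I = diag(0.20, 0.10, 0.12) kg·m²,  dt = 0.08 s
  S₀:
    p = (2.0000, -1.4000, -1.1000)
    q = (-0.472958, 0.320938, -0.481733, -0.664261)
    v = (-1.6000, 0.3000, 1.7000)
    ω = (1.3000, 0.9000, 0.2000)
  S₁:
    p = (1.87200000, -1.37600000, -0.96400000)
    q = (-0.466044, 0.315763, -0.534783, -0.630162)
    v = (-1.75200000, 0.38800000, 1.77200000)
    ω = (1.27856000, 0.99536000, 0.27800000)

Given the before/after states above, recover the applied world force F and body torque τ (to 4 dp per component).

F = (-3.8000, 2.2000, 1.8000)
τ = (-0.0500, 0.1400, 0.0000)

Δv = v₁−v₀ = (-0.15200000, 0.08800000, 0.07200000)
F = m·Δv/dt = (-3.8000, 2.2000, 1.8000)
Δω = ω₁−ω₀ = (-0.02144000, 0.09536000, 0.07800000)
I·α + gyro = (-0.0500, 0.1400, 0.0000)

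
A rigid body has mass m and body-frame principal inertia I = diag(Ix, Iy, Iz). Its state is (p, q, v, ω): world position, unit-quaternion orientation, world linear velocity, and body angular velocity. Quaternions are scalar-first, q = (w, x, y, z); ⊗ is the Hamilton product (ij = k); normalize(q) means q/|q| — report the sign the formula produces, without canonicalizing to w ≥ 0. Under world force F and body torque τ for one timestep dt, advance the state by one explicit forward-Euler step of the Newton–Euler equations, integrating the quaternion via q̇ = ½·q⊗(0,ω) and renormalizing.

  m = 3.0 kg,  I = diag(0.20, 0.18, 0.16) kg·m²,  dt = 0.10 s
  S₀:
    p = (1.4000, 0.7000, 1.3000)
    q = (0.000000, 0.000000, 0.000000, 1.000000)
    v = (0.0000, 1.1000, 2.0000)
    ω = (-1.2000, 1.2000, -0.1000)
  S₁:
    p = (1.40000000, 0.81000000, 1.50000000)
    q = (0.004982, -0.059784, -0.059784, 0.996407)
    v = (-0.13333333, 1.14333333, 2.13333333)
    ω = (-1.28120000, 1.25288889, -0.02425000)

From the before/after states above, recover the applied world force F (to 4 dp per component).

F = (-4.0000, 1.3000, 4.0000)

Δv = v₁−v₀ = (-0.13333333, 0.04333333, 0.13333333)
m·(v₁−v₀)/dt = (-4.0000, 1.3000, 4.0000)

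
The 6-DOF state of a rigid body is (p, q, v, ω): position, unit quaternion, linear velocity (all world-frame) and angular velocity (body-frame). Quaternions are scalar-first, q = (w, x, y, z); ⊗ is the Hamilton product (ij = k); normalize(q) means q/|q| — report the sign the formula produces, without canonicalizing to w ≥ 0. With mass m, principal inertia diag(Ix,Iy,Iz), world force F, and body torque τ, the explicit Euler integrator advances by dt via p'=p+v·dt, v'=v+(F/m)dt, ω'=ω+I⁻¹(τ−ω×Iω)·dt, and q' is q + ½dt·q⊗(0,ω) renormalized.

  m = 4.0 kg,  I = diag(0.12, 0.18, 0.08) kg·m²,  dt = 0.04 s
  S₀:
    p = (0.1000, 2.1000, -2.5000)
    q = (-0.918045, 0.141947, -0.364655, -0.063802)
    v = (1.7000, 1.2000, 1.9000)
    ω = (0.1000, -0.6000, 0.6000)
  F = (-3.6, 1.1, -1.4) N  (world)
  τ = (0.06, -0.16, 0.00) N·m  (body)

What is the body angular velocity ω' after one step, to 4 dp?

angular accel α = (0.2000, -0.9022, 0.0450)
ω + α·dt = (0.1080, -0.6361, 0.6018)

ω' = (0.1080, -0.6361, 0.6018)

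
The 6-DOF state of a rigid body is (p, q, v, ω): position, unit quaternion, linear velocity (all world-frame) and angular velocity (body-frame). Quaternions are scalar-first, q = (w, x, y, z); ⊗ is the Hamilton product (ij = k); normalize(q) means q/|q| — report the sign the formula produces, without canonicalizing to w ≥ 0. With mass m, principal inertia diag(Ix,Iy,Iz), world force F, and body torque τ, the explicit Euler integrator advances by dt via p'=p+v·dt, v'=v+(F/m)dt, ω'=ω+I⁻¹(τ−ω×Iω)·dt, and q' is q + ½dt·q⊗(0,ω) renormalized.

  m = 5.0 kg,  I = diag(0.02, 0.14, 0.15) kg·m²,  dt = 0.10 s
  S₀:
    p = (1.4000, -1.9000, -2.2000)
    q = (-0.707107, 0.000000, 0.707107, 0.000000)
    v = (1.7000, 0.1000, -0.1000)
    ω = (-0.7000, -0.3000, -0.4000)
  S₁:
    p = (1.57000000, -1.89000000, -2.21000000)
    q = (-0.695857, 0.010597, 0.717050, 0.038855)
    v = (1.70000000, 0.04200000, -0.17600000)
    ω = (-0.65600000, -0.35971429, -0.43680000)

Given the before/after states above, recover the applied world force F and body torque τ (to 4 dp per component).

Δω = ω₁−ω₀ = (0.04400000, -0.05971429, -0.03680000)
applied torque τ = (0.0100, -0.1200, -0.0300)
Δv = v₁−v₀ = (0.00000000, -0.05800000, -0.07600000)
applied force F = (0.0000, -2.9000, -3.8000)

F = (0.0000, -2.9000, -3.8000)
τ = (0.0100, -0.1200, -0.0300)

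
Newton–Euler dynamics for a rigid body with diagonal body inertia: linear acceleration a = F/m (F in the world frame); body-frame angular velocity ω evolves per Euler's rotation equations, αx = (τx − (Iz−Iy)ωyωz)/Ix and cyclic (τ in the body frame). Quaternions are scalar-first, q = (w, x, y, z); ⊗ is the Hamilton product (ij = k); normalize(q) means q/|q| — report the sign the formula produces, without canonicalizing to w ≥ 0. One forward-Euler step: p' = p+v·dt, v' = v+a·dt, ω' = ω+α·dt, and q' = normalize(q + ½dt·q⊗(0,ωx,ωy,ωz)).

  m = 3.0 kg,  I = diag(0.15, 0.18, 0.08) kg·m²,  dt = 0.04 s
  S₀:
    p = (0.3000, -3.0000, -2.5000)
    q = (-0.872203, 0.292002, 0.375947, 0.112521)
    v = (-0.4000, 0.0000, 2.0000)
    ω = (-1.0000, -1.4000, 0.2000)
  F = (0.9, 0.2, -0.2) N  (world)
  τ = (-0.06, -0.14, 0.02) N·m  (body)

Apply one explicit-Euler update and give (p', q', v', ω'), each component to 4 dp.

p' = (0.2840, -3.0000, -2.4200)
q' = (-0.8558, 0.3139, 0.3967, 0.1083)
v' = (-0.3880, 0.0027, 1.9973)
ω' = (-1.0235, -1.4280, 0.1890)

gyro term ω×Iω = (0.0280, -0.0140, 0.0420)
angular accel α = (-0.5867, -0.7000, -0.2750)
ω' = ω + α·dt = (-1.0235, -1.4280, 0.1890)
q⊗(0,ω) = (0.7958236, 1.1049218, 1.0501628, -0.2072964)
updated quaternion q' = (-0.8558, 0.3139, 0.3967, 0.1083)
new position p' = (0.2840, -3.0000, -2.4200)
new velocity v' = (-0.3880, 0.0027, 1.9973)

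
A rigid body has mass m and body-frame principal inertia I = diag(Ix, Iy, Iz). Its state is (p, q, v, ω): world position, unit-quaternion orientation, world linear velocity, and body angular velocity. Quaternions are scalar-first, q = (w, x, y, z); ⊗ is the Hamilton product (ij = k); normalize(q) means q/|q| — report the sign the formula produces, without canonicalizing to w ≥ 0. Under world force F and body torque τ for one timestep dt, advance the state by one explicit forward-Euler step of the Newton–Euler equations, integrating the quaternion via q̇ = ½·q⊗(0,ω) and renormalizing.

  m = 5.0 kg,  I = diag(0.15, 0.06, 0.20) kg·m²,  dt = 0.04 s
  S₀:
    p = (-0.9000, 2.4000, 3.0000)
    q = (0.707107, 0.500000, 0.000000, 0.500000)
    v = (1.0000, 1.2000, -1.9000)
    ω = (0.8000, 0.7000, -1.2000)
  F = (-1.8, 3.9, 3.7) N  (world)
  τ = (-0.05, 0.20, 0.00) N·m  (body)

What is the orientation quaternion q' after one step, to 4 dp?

Hamilton product q⊗(0,ω) = (0.2000000, 0.2156856, 1.4949749, -0.4985284)
updated quaternion q' = (0.7107, 0.5041, 0.0299, 0.4898)

q' = (0.7107, 0.5041, 0.0299, 0.4898)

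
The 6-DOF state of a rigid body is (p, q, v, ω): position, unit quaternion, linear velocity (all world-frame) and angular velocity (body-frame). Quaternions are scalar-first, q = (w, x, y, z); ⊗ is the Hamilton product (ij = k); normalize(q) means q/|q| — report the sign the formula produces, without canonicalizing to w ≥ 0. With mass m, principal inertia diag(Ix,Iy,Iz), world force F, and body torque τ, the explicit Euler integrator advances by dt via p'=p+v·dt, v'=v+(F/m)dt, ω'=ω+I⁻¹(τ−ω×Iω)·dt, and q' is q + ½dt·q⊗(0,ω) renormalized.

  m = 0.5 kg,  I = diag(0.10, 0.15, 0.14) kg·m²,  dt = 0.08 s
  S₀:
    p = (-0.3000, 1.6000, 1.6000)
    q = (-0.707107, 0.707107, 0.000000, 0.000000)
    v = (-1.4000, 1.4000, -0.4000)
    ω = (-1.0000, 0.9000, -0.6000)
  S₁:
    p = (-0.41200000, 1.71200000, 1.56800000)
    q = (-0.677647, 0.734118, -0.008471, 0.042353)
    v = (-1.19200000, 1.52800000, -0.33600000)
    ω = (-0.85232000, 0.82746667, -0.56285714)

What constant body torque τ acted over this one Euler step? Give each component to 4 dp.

τ = (0.1900, -0.1600, 0.0200)

Δω = ω₁−ω₀ = (0.14768000, -0.07253333, 0.03714286)
τ = I·(Δω/dt) + ω₀×(Iω₀) = (0.1900, -0.1600, 0.0200)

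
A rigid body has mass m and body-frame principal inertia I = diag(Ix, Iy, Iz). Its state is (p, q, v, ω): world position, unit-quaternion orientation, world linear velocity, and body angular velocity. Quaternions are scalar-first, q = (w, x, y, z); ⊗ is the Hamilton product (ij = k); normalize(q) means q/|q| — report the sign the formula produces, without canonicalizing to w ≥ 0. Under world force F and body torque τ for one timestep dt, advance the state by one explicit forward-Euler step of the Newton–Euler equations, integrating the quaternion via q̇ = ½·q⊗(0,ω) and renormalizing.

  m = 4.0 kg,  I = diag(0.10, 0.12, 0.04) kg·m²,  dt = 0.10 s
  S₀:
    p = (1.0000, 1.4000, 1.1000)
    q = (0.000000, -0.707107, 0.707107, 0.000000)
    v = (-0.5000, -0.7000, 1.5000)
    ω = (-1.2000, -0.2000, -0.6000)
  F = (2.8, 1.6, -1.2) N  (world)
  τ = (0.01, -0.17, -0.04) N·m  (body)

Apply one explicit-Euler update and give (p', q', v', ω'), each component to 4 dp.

linear accel F/m = (0.7000, 0.4000, -0.3000)
p' = p + v·dt = (0.9500, 1.3300, 1.2500)
new velocity v' = (-0.4300, -0.6600, 1.4700)
α = I⁻¹(τ − ω×Iω) = (0.1960, -1.7767, -1.1200)
new body rate ω' = (-1.1804, -0.3777, -0.7120)
q⊗(0,ω) = (-0.7071070, -0.4242642, -0.4242642, 0.9899498)
q + ½dt·q⊗(0,ω), renormalized = (-0.0353, -0.7267, 0.6843, 0.0494)

p' = (0.9500, 1.3300, 1.2500)
q' = (-0.0353, -0.7267, 0.6843, 0.0494)
v' = (-0.4300, -0.6600, 1.4700)
ω' = (-1.1804, -0.3777, -0.7120)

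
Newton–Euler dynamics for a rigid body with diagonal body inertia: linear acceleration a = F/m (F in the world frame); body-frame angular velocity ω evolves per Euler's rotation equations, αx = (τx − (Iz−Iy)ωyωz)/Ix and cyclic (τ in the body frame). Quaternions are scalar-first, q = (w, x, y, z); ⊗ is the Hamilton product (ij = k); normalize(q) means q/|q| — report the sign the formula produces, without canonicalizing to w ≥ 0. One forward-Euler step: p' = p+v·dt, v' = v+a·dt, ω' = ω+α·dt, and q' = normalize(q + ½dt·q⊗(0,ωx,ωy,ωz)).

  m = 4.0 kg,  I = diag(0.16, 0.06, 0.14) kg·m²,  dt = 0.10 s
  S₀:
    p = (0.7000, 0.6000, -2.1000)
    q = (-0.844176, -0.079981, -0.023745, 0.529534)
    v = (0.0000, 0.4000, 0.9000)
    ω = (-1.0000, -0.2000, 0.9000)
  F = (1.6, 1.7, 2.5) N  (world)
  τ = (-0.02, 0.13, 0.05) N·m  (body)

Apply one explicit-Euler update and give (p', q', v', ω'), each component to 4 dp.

precession coupling ω×(Iω) = (-0.0144, -0.0180, -0.0200)
angular accel α = (-0.0350, 2.4667, 0.5000)
ω + α·dt = (-1.0035, 0.0467, 0.9500)
2q̇ = q⊗(0,ω) = (-0.5613106, 0.9287123, -0.2887159, -0.7675072)
q + ½dt·q⊗(0,ω), renormalized = (-0.8702, -0.0335, -0.0381, 0.4900)
p + v·dt = (0.7000, 0.6400, -2.0100)
v' = v + a·dt = (0.0400, 0.4425, 0.9625)

p' = (0.7000, 0.6400, -2.0100)
q' = (-0.8702, -0.0335, -0.0381, 0.4900)
v' = (0.0400, 0.4425, 0.9625)
ω' = (-1.0035, 0.0467, 0.9500)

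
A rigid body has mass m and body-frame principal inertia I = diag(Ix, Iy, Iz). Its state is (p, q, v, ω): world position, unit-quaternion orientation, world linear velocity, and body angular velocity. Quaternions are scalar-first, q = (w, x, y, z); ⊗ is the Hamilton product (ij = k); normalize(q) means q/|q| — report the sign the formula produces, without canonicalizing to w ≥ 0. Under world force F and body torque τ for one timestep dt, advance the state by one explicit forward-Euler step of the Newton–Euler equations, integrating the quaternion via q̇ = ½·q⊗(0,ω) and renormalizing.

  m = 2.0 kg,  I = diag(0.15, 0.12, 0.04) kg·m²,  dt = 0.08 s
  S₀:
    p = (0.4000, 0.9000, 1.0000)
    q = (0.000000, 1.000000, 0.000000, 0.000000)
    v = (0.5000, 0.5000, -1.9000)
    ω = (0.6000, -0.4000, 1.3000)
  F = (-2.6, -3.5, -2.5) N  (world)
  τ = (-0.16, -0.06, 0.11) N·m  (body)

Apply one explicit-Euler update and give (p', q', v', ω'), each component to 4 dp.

p' = (0.4400, 0.9400, 0.8480)
q' = (-0.0240, 0.9982, -0.0519, -0.0160)
v' = (0.3960, 0.3600, -2.0000)
ω' = (0.4925, -0.4972, 1.5056)

p' = p + v·dt = (0.4400, 0.9400, 0.8480)
v' = v + a·dt = (0.3960, 0.3600, -2.0000)
ω×(Iω) gyroscopic = (0.0416, 0.0858, 0.0072)
α = I⁻¹(τ − ω×Iω) = (-1.3440, -1.2150, 2.5700)
ω + α·dt = (0.4925, -0.4972, 1.5056)
q⊗(0,ω) = (-0.6000000, 0.0000000, -1.3000000, -0.4000000)
updated quaternion q' = (-0.0240, 0.9982, -0.0519, -0.0160)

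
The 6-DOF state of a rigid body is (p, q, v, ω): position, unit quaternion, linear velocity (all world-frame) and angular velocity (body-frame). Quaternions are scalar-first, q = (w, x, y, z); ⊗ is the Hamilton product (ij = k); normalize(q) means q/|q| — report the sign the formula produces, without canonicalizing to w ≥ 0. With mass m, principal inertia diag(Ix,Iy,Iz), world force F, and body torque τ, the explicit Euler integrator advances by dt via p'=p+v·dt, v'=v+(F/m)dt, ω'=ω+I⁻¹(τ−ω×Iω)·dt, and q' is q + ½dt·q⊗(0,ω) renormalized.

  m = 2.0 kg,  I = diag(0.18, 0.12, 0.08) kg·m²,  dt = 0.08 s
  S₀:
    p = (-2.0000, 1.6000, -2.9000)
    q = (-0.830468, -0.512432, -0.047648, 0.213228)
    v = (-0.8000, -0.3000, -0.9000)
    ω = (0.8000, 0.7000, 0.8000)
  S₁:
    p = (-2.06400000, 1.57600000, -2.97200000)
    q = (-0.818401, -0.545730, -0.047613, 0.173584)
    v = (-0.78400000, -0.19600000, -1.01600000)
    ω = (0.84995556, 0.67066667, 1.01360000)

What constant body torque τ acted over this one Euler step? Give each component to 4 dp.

τ = (0.0900, 0.0200, 0.1800)

ω₁ − ω₀ = (0.04995556, -0.02933333, 0.21360000)
τ = I·(Δω/dt) + ω₀×(Iω₀) = (0.0900, 0.0200, 0.1800)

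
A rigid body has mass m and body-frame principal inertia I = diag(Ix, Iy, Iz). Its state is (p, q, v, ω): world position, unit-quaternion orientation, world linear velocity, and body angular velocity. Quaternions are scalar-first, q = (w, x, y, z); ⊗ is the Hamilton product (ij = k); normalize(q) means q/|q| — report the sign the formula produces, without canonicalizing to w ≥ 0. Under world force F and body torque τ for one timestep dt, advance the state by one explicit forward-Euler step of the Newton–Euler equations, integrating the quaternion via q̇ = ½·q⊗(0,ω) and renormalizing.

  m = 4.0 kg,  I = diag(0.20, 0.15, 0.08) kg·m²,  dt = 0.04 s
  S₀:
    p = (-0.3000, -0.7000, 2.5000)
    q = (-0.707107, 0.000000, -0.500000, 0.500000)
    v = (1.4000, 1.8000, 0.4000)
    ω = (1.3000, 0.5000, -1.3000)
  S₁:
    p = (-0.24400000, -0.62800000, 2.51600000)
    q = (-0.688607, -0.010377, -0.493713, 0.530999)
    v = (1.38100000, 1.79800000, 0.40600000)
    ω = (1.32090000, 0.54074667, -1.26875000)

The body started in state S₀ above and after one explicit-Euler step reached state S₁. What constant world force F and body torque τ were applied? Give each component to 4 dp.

velocity change Δv = (-0.01900000, -0.00200000, 0.00600000)
applied force F = (-1.9000, -0.2000, 0.6000)
Δω = ω₁−ω₀ = (0.02090000, 0.04074667, 0.03125000)
precession coupling = (0.0455, -0.2028, -0.0325)
applied torque τ = (0.1500, -0.0500, 0.0300)

F = (-1.9000, -0.2000, 0.6000)
τ = (0.1500, -0.0500, 0.0300)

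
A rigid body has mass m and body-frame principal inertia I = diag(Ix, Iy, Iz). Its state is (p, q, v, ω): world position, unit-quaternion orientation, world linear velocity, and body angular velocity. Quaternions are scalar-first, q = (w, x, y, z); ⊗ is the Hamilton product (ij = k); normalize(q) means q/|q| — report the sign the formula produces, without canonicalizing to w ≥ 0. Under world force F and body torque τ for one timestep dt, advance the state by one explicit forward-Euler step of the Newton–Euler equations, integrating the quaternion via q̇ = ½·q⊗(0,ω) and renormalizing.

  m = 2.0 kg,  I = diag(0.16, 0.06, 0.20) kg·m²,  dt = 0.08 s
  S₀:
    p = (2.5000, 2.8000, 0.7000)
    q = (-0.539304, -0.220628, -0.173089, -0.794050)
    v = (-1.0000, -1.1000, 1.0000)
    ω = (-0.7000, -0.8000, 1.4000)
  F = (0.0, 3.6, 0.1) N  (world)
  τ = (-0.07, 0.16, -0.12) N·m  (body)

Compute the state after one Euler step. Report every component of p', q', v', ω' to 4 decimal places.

gyro term ω×Iω = (-0.1568, 0.0392, -0.0560)
α = I⁻¹(τ − ω×Iω) = (0.5425, 2.0133, -0.3200)
ω' = ω + α·dt = (-0.6566, -0.6389, 1.3744)
q⊗(0,ω) = (0.8187592, -0.5000518, 1.2961574, -0.6996855)
q' = normalize(q + ½dt·q⊗(0,ω)) = (-0.5053, -0.2400, -0.1209, -0.8200)
p + v·dt = (2.4200, 2.7120, 0.7800)
new velocity v' = (-1.0000, -0.9560, 1.0040)

p' = (2.4200, 2.7120, 0.7800)
q' = (-0.5053, -0.2400, -0.1209, -0.8200)
v' = (-1.0000, -0.9560, 1.0040)
ω' = (-0.6566, -0.6389, 1.3744)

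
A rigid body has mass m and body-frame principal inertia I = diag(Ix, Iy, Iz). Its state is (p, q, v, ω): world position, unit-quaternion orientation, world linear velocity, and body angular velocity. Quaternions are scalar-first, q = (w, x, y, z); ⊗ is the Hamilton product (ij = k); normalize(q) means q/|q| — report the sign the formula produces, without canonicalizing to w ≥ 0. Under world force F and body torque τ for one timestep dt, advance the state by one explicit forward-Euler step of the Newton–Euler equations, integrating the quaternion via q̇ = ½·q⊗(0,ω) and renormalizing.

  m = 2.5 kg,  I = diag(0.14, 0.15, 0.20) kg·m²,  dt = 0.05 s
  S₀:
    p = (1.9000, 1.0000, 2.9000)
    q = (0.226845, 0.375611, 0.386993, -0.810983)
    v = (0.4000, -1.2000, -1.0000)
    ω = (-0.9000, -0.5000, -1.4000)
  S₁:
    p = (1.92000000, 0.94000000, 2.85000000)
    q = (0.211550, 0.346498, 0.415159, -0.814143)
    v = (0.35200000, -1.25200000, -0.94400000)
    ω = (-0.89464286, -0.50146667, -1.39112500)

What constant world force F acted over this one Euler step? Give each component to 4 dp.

v₁ − v₀ = (-0.04800000, -0.05200000, 0.05600000)
F = m·Δv/dt = (-2.4000, -2.6000, 2.8000)

F = (-2.4000, -2.6000, 2.8000)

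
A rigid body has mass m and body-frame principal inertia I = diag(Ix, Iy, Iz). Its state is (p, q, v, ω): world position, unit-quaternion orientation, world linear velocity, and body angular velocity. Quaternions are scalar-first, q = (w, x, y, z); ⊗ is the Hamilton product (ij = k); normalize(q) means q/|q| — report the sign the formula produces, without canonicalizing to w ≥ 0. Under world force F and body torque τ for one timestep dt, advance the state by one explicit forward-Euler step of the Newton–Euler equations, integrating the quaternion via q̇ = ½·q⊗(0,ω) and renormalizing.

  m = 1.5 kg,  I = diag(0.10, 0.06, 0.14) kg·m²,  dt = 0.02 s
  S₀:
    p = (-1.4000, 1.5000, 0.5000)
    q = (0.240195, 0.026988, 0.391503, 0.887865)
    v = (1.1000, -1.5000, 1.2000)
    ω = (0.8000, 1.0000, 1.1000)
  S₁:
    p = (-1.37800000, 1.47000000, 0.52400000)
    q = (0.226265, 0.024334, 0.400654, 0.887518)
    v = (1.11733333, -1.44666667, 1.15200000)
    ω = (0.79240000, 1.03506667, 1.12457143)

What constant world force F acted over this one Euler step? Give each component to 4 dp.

F = (1.3000, 4.0000, -3.6000)

Δv = v₁−v₀ = (0.01733333, 0.05333333, -0.04800000)
F = m·Δv/dt = (1.3000, 4.0000, -3.6000)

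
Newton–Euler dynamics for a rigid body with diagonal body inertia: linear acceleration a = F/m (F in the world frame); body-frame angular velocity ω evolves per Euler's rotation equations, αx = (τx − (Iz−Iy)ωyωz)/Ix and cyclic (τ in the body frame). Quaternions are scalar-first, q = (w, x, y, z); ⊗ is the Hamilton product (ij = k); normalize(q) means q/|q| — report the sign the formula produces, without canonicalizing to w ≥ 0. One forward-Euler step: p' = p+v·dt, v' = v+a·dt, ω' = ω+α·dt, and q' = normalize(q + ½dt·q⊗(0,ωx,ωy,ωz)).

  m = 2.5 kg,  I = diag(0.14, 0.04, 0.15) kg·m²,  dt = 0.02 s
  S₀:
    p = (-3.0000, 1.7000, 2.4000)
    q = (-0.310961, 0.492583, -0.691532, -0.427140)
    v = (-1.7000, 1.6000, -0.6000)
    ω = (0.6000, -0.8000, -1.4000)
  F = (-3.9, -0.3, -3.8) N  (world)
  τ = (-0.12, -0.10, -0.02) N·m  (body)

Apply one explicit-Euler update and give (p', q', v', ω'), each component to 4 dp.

p' = (-3.0340, 1.7320, 2.3880)
q' = (-0.3254, 0.4969, -0.6846, -0.4225)
v' = (-1.7312, 1.5976, -0.6304)
ω' = (0.5653, -0.8542, -1.4091)

precession coupling ω×(Iω) = (0.1232, 0.0084, 0.0480)
α = I⁻¹(τ − ω×Iω) = (-1.7371, -2.7100, -0.4533)
ω' = ω + α·dt = (0.5653, -0.8542, -1.4091)
2q̇ = q⊗(0,ω) = (-1.4467714, 0.4398562, 0.6821010, 0.4561982)
q + ½dt·q⊗(0,ω), renormalized = (-0.3254, 0.4969, -0.6846, -0.4225)
linear accel F/m = (-1.5600, -0.1200, -1.5200)
new position p' = (-3.0340, 1.7320, 2.3880)
v' = v + a·dt = (-1.7312, 1.5976, -0.6304)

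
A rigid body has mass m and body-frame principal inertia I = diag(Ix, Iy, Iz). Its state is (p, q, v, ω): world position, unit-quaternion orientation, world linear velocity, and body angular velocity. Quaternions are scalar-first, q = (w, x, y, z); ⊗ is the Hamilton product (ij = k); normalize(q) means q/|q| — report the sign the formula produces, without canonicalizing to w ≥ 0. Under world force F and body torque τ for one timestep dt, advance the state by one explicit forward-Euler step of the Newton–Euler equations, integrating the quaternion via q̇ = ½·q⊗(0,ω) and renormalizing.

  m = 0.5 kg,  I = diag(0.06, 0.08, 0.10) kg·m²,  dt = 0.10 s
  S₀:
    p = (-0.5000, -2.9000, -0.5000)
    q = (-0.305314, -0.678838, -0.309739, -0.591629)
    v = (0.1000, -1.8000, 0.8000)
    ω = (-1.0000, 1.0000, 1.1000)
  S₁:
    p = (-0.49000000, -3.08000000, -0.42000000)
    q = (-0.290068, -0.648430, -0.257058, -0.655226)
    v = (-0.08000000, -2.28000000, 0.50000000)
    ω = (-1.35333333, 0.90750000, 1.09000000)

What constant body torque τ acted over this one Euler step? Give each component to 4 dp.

τ = (-0.1900, -0.0300, -0.0300)

ω₁ − ω₀ = (-0.35333333, -0.09250000, -0.01000000)
I·α + gyro = (-0.1900, -0.0300, -0.0300)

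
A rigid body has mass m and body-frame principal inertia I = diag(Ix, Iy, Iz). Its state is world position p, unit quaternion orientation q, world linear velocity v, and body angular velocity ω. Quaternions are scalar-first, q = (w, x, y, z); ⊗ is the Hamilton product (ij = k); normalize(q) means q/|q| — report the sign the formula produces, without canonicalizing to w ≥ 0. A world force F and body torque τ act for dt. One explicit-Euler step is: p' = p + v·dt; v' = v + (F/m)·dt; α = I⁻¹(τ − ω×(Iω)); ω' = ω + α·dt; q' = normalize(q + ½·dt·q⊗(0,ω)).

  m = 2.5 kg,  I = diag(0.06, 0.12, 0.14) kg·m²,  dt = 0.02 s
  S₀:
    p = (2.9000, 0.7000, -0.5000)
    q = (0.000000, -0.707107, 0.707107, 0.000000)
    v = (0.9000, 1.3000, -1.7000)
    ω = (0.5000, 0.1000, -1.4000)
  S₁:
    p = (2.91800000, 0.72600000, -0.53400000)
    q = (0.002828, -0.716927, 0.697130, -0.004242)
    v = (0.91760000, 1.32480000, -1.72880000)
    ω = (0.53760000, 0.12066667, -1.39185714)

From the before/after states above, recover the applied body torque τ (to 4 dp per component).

τ = (0.1100, 0.1800, 0.0600)

Δω = ω₁−ω₀ = (0.03760000, 0.02066667, 0.00814286)
τ = I·(Δω/dt) + ω₀×(Iω₀) = (0.1100, 0.1800, 0.0600)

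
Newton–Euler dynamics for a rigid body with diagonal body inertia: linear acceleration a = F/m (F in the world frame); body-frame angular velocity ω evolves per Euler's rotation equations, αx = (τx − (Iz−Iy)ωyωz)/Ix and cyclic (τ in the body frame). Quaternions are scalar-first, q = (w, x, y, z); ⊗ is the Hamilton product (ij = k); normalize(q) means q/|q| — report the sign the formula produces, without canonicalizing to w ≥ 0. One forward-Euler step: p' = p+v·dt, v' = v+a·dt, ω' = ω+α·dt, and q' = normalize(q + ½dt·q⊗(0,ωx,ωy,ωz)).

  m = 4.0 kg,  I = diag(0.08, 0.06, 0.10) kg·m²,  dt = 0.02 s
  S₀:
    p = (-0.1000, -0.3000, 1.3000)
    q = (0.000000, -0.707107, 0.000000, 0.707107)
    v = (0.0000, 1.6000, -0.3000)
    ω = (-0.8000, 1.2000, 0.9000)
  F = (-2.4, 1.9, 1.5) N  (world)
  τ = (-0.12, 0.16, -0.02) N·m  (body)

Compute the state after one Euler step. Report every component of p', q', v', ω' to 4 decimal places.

linear accel F/m = (-0.6000, 0.4750, 0.3750)
p + v·dt = (-0.1000, -0.2680, 1.2940)
new velocity v' = (-0.0120, 1.6095, -0.2925)
ω×(Iω) gyroscopic = (0.0432, 0.0144, 0.0192)
angular accel α = (-2.0400, 2.4267, -0.3920)
ω' = ω + α·dt = (-0.8408, 1.2485, 0.8922)
Hamilton product q⊗(0,ω) = (-1.2020819, -0.8485284, 0.0707107, -0.8485284)
q + ½dt·q⊗(0,ω), renormalized = (-0.0120, -0.7155, 0.0007, 0.6985)

p' = (-0.1000, -0.2680, 1.2940)
q' = (-0.0120, -0.7155, 0.0007, 0.6985)
v' = (-0.0120, 1.6095, -0.2925)
ω' = (-0.8408, 1.2485, 0.8922)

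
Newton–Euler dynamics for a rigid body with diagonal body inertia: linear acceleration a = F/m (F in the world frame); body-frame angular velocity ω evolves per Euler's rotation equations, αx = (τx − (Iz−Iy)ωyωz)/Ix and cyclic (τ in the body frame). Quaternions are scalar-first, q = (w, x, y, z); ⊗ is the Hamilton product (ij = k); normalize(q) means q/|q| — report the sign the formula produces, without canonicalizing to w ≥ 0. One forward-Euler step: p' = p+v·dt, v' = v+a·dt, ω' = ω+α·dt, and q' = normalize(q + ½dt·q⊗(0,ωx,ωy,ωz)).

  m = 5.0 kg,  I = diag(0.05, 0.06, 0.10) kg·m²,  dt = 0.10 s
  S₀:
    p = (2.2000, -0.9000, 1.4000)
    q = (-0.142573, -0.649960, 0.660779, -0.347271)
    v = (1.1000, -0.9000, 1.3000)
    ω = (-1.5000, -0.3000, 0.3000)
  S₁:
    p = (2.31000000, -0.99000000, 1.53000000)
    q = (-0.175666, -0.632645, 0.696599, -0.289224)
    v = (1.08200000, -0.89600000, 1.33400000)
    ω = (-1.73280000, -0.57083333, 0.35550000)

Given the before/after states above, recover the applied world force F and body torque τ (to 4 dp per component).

v₁ − v₀ = (-0.01800000, 0.00400000, 0.03400000)
applied force F = (-0.9000, 0.2000, 1.7000)
Δω = ω₁−ω₀ = (-0.23280000, -0.27083333, 0.05550000)
ω₀×(Iω₀) = (-0.0036, 0.0225, 0.0045)
applied torque τ = (-0.1200, -0.1400, 0.0600)

F = (-0.9000, 0.2000, 1.7000)
τ = (-0.1200, -0.1400, 0.0600)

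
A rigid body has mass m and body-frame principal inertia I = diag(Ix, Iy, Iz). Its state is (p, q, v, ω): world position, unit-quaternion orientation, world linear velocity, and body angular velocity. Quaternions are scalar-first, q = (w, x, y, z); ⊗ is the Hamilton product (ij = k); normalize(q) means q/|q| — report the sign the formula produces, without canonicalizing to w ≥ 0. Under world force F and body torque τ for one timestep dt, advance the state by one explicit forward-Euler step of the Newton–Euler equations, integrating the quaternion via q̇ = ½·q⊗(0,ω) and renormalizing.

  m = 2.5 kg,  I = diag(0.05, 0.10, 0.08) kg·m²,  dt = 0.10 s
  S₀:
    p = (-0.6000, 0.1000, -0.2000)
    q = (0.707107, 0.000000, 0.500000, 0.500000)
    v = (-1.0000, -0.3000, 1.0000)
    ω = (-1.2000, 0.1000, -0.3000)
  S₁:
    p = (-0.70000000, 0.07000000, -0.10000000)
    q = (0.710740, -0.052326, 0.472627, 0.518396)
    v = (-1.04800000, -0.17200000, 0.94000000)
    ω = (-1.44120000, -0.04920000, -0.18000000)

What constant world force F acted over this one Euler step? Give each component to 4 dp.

velocity change Δv = (-0.04800000, 0.12800000, -0.06000000)
m·(v₁−v₀)/dt = (-1.2000, 3.2000, -1.5000)

F = (-1.2000, 3.2000, -1.5000)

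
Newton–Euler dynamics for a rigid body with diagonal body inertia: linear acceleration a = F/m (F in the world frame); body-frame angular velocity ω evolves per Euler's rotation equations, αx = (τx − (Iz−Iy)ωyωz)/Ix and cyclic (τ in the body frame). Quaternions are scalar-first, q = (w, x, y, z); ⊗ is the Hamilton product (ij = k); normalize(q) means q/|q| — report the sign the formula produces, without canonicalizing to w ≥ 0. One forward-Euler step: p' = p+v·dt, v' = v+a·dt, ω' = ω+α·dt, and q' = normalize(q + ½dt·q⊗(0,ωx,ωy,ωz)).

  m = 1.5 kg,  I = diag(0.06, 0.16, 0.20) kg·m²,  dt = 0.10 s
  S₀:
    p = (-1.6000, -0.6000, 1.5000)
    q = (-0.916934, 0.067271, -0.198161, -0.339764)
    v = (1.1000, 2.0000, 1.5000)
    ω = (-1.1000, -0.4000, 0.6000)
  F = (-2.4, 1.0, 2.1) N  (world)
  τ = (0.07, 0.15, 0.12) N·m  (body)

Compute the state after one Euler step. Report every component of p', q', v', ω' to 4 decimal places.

a = (-1.6000, 0.6667, 1.4000)
p + v·dt = (-1.4900, -0.4000, 1.6500)
v' = v + a·dt = (0.9400, 2.0667, 1.6400)
precession coupling ω×(Iω) = (-0.0096, 0.0924, 0.0440)
(τ − ω×Iω)/I = (1.3267, 0.3600, 0.3800)
ω + α·dt = (-0.9673, -0.3640, 0.6380)
2q̇ = q⊗(0,ω) = (0.1985921, 0.7538252, 0.7001514, -0.7950459)
q + ½dt·q⊗(0,ω), renormalized = (-0.9050, 0.1047, -0.1628, -0.3787)

p' = (-1.4900, -0.4000, 1.6500)
q' = (-0.9050, 0.1047, -0.1628, -0.3787)
v' = (0.9400, 2.0667, 1.6400)
ω' = (-0.9673, -0.3640, 0.6380)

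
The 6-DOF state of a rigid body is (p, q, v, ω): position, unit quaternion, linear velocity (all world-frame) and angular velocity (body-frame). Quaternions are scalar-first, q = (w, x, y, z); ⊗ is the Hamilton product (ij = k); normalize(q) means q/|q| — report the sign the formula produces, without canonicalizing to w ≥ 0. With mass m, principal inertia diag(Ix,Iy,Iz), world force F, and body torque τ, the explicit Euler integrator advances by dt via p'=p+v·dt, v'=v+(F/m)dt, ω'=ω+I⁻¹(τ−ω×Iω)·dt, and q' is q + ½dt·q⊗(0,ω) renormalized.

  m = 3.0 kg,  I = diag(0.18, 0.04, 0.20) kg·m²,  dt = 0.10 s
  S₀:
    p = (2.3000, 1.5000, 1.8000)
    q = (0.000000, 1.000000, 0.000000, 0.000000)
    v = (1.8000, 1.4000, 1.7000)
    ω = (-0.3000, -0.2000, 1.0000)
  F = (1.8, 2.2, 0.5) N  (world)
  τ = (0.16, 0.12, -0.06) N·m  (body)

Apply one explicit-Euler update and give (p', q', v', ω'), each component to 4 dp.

p' = (2.4800, 1.6400, 1.9700)
q' = (0.0150, 0.9986, -0.0499, -0.0100)
v' = (1.8600, 1.4733, 1.7167)
ω' = (-0.1933, 0.0850, 0.9742)

ω×(Iω) gyroscopic = (-0.0320, 0.0060, -0.0084)
(τ − ω×Iω)/I = (1.0667, 2.8500, -0.2580)
ω + α·dt = (-0.1933, 0.0850, 0.9742)
2q̇ = q⊗(0,ω) = (0.3000000, 0.0000000, -1.0000000, -0.2000000)
updated quaternion q' = (0.0150, 0.9986, -0.0499, -0.0100)
a = (0.6000, 0.7333, 0.1667)
p' = p + v·dt = (2.4800, 1.6400, 1.9700)
v' = v + a·dt = (1.8600, 1.4733, 1.7167)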